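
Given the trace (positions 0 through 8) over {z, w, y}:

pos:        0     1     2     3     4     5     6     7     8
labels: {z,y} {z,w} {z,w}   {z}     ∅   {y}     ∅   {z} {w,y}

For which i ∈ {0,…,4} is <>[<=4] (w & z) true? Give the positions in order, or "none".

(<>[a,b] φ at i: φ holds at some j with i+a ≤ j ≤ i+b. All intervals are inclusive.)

Evaluate at each i in [0,4]:
  i=0: ✓ (witness j=1)
  i=1: ✓ (witness j=1)
  i=2: ✓ (witness j=2)
  i=3: ✗ (none in [3,7])
  i=4: ✗ (none in [4,8])

0, 1, 2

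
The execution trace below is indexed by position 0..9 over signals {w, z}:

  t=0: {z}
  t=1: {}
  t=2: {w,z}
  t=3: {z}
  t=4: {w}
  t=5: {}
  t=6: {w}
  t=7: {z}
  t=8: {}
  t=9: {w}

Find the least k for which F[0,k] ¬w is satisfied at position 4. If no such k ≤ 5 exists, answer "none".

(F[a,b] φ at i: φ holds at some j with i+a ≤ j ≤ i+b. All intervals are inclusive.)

Scan j = 4,5,… for ¬w:
  j=4: fails
  j=5: holds
First hit at j=5, so smallest k = 5-4 = 1.

1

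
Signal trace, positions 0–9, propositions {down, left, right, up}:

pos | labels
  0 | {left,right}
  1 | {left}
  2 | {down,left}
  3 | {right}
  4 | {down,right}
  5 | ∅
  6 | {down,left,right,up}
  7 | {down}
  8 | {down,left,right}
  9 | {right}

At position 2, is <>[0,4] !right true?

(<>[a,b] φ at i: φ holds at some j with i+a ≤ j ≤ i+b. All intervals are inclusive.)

True

Check !right at each j in [2,6]:
  j=2: true
  j=3: false
  j=4: false
  j=5: true
  j=6: false
Found at j=2 → formula holds.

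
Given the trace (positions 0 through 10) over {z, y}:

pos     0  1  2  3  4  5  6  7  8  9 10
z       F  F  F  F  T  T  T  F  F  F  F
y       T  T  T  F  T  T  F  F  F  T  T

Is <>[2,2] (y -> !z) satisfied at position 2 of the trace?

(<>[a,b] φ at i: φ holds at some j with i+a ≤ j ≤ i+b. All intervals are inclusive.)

False

Check (y -> !z) at each j in [4,4]:
  j=4: false
No position in the window satisfies it → formula fails.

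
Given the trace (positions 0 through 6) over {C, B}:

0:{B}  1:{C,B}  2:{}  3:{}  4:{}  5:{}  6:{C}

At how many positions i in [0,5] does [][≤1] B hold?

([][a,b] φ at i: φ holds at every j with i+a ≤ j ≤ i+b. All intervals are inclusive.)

Evaluate at each i in [0,5]:
  i=0: ✓ (all of [0,1])
  i=1: ✗ (fails at j=2)
  i=2: ✗ (fails at j=2)
  i=3: ✗ (fails at j=3)
  i=4: ✗ (fails at j=4)
  i=5: ✗ (fails at j=5)
Positions where it holds: {0} → 1.

1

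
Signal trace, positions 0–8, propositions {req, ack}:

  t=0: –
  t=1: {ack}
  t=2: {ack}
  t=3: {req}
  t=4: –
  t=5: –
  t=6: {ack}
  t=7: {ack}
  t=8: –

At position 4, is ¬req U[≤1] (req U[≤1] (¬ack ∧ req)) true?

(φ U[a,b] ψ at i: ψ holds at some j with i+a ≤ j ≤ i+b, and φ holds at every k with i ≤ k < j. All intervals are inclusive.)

False

Need some j in [4,5] with (req U[≤1] (¬ack ∧ req)), and ¬req at every k in [4,j-1].
  j=4: (req U[≤1] (¬ack ∧ req)) — fails.
  j=5: (req U[≤1] (¬ack ∧ req)) — fails.
No j in the window works → until fails.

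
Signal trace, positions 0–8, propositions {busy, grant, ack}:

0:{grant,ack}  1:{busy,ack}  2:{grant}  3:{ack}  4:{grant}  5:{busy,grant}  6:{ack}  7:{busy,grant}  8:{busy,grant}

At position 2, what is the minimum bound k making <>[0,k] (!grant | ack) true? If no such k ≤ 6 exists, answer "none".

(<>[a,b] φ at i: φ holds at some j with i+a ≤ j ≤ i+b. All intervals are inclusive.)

1

Scan j = 2,3,… for (!grant | ack):
  j=2: fails
  j=3: holds
First hit at j=3, so smallest k = 3-2 = 1.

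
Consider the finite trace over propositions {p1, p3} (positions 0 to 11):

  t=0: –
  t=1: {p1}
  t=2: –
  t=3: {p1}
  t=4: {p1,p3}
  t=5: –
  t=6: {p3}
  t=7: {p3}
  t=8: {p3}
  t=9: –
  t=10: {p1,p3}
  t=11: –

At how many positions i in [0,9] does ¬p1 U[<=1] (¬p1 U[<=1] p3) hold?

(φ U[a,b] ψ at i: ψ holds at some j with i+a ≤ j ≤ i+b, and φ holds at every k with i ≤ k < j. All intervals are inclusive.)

Evaluate at each i in [0,9]:
  i=0: ✗ (no rhs in [0,1])
  i=1: ✗ (no rhs in [1,2])
  i=2: ✗ (no rhs in [2,3])
  i=3: ✗ (lhs fails at k=3 before rhs at j=4)
  i=4: ✓ (rhs at j=4)
  i=5: ✓ (rhs at j=5)
  i=6: ✓ (rhs at j=6)
  i=7: ✓ (rhs at j=7)
  i=8: ✓ (rhs at j=8)
  i=9: ✓ (rhs at j=9)
Positions where it holds: {4, 5, 6, 7, 8, 9} → 6.

6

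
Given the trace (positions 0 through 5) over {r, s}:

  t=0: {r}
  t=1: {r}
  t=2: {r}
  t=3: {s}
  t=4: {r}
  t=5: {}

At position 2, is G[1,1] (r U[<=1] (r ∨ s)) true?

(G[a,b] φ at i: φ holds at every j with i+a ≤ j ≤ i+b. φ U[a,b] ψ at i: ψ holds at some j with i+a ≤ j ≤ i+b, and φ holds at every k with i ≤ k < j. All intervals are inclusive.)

Check (r U[<=1] (r ∨ s)) at every j in [3,3]:
  j=3: holds
All positions satisfy it → formula holds.

True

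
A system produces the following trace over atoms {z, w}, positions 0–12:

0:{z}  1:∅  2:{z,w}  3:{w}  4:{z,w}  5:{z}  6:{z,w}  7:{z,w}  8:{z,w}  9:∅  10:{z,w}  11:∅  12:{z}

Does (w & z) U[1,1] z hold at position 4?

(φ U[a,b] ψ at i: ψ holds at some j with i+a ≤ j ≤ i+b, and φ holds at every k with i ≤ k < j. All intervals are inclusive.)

Need some j in [5,5] with z, and (w & z) at every k in [4,j-1].
  j=5: z holds; (w & z) holds at every k in [4,4] → satisfied.

True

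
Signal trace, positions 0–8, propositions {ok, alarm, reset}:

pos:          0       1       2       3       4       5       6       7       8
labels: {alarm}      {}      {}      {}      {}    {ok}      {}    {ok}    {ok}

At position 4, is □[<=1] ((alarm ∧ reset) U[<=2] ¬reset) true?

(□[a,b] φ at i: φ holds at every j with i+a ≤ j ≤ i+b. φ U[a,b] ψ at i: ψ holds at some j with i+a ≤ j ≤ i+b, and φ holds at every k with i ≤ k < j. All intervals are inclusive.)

Check ((alarm ∧ reset) U[<=2] ¬reset) at every j in [4,5]:
  j=4: holds
  j=5: holds
All positions satisfy it → formula holds.

True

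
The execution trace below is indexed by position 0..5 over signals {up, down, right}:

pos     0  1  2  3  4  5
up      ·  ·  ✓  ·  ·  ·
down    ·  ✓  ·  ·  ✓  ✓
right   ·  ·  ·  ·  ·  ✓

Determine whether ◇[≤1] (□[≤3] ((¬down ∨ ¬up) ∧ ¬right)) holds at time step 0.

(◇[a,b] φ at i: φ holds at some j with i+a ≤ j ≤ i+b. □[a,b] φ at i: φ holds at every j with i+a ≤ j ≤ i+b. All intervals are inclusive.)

True

Check □[≤3] ((¬down ∨ ¬up) ∧ ¬right) at each j in [0,1]:
  j=0: holds on [0,3]
  j=1: holds on [1,4]
Found at j=0 → formula holds.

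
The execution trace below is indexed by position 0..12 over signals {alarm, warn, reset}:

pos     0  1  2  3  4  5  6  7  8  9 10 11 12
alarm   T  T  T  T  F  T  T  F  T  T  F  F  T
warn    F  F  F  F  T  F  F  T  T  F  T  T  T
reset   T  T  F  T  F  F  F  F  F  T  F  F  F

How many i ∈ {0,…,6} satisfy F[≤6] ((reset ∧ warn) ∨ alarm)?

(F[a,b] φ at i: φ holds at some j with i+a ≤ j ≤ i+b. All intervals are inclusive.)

7

Evaluate at each i in [0,6]:
  i=0: ✓ (witness j=0)
  i=1: ✓ (witness j=1)
  i=2: ✓ (witness j=2)
  i=3: ✓ (witness j=3)
  i=4: ✓ (witness j=5)
  i=5: ✓ (witness j=5)
  i=6: ✓ (witness j=6)
Positions where it holds: {0, 1, 2, 3, 4, 5, 6} → 7.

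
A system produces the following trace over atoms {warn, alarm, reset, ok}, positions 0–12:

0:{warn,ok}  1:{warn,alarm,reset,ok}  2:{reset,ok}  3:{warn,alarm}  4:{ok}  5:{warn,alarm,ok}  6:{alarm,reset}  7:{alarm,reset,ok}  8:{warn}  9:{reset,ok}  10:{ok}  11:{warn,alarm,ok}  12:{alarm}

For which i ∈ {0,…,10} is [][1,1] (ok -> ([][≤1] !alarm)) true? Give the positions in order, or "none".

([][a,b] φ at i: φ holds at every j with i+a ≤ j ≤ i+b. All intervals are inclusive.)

2, 5, 7, 8

Evaluate at each i in [0,10]:
  i=0: ✗ (fails at j=1)
  i=1: ✗ (fails at j=2)
  i=2: ✓ (all of [3,3])
  i=3: ✗ (fails at j=4)
  i=4: ✗ (fails at j=5)
  i=5: ✓ (all of [6,6])
  i=6: ✗ (fails at j=7)
  i=7: ✓ (all of [8,8])
  i=8: ✓ (all of [9,9])
  i=9: ✗ (fails at j=10)
  i=10: ✗ (fails at j=11)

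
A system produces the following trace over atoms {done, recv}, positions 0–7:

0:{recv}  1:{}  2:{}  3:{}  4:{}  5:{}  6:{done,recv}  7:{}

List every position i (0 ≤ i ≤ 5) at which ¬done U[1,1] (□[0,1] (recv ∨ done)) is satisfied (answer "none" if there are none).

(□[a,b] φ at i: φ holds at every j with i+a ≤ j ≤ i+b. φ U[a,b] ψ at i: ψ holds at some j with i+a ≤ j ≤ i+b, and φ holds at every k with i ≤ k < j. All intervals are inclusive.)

Evaluate at each i in [0,5]:
  i=0: ✗ (no rhs in [1,1])
  i=1: ✗ (no rhs in [2,2])
  i=2: ✗ (no rhs in [3,3])
  i=3: ✗ (no rhs in [4,4])
  i=4: ✗ (no rhs in [5,5])
  i=5: ✗ (no rhs in [6,6])

none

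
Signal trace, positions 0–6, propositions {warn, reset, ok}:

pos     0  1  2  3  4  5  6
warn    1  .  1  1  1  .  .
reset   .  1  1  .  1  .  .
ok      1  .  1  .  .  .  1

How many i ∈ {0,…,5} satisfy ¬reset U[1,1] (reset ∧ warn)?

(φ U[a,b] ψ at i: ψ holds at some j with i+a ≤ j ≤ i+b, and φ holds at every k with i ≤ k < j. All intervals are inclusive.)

1

Evaluate at each i in [0,5]:
  i=0: ✗ (no rhs in [1,1])
  i=1: ✗ (lhs fails at k=1 before rhs at j=2)
  i=2: ✗ (no rhs in [3,3])
  i=3: ✓ (rhs at j=4; lhs holds on [3,3])
  i=4: ✗ (no rhs in [5,5])
  i=5: ✗ (no rhs in [6,6])
Positions where it holds: {3} → 1.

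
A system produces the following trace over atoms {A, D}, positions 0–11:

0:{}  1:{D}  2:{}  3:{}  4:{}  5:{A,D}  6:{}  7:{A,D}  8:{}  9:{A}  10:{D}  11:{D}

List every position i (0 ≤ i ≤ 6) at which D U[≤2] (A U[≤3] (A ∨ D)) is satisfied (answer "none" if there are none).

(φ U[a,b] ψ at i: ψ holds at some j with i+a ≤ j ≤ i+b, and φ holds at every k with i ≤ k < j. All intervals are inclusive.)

1, 5

Evaluate at each i in [0,6]:
  i=0: ✗ (lhs fails at k=0 before rhs at j=1)
  i=1: ✓ (rhs at j=1)
  i=2: ✗ (no rhs in [2,4])
  i=3: ✗ (lhs fails at k=3 before rhs at j=5)
  i=4: ✗ (lhs fails at k=4 before rhs at j=5)
  i=5: ✓ (rhs at j=5)
  i=6: ✗ (lhs fails at k=6 before rhs at j=7)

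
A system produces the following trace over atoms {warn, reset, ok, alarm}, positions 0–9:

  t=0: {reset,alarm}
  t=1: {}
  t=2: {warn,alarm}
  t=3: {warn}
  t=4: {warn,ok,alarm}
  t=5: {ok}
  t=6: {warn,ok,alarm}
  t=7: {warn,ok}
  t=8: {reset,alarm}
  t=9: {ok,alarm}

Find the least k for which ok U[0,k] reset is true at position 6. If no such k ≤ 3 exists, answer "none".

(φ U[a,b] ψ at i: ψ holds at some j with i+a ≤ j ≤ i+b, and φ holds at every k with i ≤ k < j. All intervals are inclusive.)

Need earliest j ≥ 6 with reset, and ok at every k in [6,j-1].
  j=6: rhs fails.
  j=7: rhs fails.
  j=8: rhs holds; lhs holds on [6,7]. k = 2.

2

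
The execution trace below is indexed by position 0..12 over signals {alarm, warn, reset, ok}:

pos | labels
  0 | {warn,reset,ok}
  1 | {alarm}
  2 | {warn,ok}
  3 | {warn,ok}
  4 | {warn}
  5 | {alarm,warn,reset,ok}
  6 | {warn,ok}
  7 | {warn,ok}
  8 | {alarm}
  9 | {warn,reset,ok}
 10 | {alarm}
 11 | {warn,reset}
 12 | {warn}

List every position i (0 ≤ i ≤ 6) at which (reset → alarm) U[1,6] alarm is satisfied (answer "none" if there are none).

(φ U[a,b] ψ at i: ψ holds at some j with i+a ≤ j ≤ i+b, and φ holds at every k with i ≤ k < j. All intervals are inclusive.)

1, 2, 3, 4, 5, 6

Evaluate at each i in [0,6]:
  i=0: ✗ (lhs fails at k=0 before rhs at j=1)
  i=1: ✓ (rhs at j=5; lhs holds on [1,4])
  i=2: ✓ (rhs at j=5; lhs holds on [2,4])
  i=3: ✓ (rhs at j=5; lhs holds on [3,4])
  i=4: ✓ (rhs at j=5; lhs holds on [4,4])
  i=5: ✓ (rhs at j=8; lhs holds on [5,7])
  i=6: ✓ (rhs at j=8; lhs holds on [6,7])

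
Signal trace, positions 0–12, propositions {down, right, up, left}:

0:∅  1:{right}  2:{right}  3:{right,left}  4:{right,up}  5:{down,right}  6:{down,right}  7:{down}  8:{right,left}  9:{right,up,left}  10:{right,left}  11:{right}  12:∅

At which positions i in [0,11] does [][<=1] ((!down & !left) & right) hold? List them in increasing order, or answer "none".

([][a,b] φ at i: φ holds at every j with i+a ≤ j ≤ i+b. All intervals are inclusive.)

1

Evaluate at each i in [0,11]:
  i=0: ✗ (fails at j=0)
  i=1: ✓ (all of [1,2])
  i=2: ✗ (fails at j=3)
  i=3: ✗ (fails at j=3)
  i=4: ✗ (fails at j=5)
  i=5: ✗ (fails at j=5)
  i=6: ✗ (fails at j=6)
  i=7: ✗ (fails at j=7)
  i=8: ✗ (fails at j=8)
  i=9: ✗ (fails at j=9)
  i=10: ✗ (fails at j=10)
  i=11: ✗ (fails at j=12)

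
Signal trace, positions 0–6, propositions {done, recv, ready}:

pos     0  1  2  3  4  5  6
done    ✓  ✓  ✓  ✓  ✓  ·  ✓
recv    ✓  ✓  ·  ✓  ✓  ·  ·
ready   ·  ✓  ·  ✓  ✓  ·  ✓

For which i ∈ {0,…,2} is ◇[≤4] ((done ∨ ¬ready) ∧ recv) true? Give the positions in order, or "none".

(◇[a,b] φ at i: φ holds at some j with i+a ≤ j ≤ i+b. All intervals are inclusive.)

Evaluate at each i in [0,2]:
  i=0: ✓ (witness j=0)
  i=1: ✓ (witness j=1)
  i=2: ✓ (witness j=3)

0, 1, 2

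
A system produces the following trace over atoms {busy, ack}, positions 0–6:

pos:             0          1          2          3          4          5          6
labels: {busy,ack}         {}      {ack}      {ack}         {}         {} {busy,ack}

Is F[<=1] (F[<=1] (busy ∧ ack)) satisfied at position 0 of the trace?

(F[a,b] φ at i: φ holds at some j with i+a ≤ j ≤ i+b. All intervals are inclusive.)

Check F[<=1] (busy ∧ ack) at each j in [0,1]:
  j=0: holds (witness at 0)
  j=1: fails (none in [1,2])
Found at j=0 → formula holds.

True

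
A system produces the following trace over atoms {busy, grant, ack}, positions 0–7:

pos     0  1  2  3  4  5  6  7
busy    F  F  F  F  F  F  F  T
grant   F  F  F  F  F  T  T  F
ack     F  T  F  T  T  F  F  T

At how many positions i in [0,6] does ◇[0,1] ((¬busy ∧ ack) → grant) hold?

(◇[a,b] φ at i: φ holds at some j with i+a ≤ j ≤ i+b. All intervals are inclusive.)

Evaluate at each i in [0,6]:
  i=0: ✓ (witness j=0)
  i=1: ✓ (witness j=2)
  i=2: ✓ (witness j=2)
  i=3: ✗ (none in [3,4])
  i=4: ✓ (witness j=5)
  i=5: ✓ (witness j=5)
  i=6: ✓ (witness j=6)
Positions where it holds: {0, 1, 2, 4, 5, 6} → 6.

6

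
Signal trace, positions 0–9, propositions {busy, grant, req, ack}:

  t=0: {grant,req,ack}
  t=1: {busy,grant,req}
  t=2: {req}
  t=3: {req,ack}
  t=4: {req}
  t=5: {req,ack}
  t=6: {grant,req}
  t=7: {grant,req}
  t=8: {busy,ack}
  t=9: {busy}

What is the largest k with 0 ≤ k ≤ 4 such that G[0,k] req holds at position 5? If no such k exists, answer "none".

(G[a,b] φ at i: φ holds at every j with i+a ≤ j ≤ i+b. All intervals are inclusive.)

req must hold from j=5 onward; find where it first fails.
  j=5: holds
  j=6: holds
  j=7: holds
  j=8: fails
Holds on [5,7], so largest k = 2.

2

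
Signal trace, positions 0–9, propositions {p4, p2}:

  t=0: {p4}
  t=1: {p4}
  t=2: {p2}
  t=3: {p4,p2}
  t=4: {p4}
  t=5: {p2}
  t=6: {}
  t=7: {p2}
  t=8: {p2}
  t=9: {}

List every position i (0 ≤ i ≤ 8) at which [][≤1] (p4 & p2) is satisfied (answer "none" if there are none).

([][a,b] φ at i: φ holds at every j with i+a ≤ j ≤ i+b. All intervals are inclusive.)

Evaluate at each i in [0,8]:
  i=0: ✗ (fails at j=0)
  i=1: ✗ (fails at j=1)
  i=2: ✗ (fails at j=2)
  i=3: ✗ (fails at j=4)
  i=4: ✗ (fails at j=4)
  i=5: ✗ (fails at j=5)
  i=6: ✗ (fails at j=6)
  i=7: ✗ (fails at j=7)
  i=8: ✗ (fails at j=8)

none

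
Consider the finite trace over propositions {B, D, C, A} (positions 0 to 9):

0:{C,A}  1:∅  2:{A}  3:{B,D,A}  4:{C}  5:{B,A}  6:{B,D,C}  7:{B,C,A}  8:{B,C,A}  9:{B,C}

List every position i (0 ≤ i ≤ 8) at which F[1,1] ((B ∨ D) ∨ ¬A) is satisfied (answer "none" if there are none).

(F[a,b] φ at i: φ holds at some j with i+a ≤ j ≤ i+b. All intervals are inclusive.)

Evaluate at each i in [0,8]:
  i=0: ✓ (witness j=1)
  i=1: ✗ (none in [2,2])
  i=2: ✓ (witness j=3)
  i=3: ✓ (witness j=4)
  i=4: ✓ (witness j=5)
  i=5: ✓ (witness j=6)
  i=6: ✓ (witness j=7)
  i=7: ✓ (witness j=8)
  i=8: ✓ (witness j=9)

0, 2, 3, 4, 5, 6, 7, 8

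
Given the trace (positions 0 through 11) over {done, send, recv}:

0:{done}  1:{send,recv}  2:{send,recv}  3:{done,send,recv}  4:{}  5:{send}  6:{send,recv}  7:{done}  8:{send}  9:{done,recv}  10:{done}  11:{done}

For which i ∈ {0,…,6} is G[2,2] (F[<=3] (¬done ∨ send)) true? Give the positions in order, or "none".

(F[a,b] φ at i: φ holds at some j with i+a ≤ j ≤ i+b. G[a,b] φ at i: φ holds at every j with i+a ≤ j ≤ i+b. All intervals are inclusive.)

Evaluate at each i in [0,6]:
  i=0: ✓ (all of [2,2])
  i=1: ✓ (all of [3,3])
  i=2: ✓ (all of [4,4])
  i=3: ✓ (all of [5,5])
  i=4: ✓ (all of [6,6])
  i=5: ✓ (all of [7,7])
  i=6: ✓ (all of [8,8])

0, 1, 2, 3, 4, 5, 6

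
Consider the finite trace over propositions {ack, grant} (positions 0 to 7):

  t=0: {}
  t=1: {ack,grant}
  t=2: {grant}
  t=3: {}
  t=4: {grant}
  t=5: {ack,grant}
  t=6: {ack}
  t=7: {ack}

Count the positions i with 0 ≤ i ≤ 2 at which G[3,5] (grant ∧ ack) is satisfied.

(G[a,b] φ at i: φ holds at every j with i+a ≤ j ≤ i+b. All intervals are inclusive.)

0

Evaluate at each i in [0,2]:
  i=0: ✗ (fails at j=3)
  i=1: ✗ (fails at j=4)
  i=2: ✗ (fails at j=6)
Positions where it holds: {} → 0.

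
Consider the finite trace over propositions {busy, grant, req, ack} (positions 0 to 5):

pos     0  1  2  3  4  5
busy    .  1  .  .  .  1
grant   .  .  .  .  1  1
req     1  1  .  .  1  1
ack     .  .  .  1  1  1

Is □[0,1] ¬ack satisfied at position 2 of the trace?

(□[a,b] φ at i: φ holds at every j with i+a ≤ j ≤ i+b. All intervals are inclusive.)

Check ¬ack at every j in [2,3]:
  j=2: true
  j=3: false
Fails at j=3 → formula fails.

No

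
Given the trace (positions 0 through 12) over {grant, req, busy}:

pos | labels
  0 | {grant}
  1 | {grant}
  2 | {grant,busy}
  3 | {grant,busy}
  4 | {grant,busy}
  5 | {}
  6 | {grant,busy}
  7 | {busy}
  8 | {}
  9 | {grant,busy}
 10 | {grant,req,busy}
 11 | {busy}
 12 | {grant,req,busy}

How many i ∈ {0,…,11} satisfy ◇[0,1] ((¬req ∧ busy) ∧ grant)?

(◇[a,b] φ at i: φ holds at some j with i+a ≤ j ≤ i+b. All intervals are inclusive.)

Evaluate at each i in [0,11]:
  i=0: ✗ (none in [0,1])
  i=1: ✓ (witness j=2)
  i=2: ✓ (witness j=2)
  i=3: ✓ (witness j=3)
  i=4: ✓ (witness j=4)
  i=5: ✓ (witness j=6)
  i=6: ✓ (witness j=6)
  i=7: ✗ (none in [7,8])
  i=8: ✓ (witness j=9)
  i=9: ✓ (witness j=9)
  i=10: ✗ (none in [10,11])
  i=11: ✗ (none in [11,12])
Positions where it holds: {1, 2, 3, 4, 5, 6, 8, 9} → 8.

8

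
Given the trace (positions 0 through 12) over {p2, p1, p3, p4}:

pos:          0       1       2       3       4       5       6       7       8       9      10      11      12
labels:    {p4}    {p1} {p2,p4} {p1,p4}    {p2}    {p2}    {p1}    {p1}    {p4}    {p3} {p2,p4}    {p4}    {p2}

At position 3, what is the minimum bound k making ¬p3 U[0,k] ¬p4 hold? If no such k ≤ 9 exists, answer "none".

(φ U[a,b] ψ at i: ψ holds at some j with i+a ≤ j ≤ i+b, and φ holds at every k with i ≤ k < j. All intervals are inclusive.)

Need earliest j ≥ 3 with ¬p4, and ¬p3 at every k in [3,j-1].
  j=3: rhs fails.
  j=4: rhs holds; lhs holds on [3,3]. k = 1.

1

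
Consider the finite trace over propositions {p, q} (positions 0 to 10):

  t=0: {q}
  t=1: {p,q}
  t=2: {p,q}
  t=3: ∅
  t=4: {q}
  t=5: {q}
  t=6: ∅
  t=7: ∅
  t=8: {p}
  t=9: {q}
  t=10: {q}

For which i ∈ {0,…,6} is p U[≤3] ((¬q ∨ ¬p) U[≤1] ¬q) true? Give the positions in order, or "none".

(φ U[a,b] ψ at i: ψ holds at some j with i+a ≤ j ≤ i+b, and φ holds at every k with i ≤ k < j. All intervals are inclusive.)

Evaluate at each i in [0,6]:
  i=0: ✗ (lhs fails at k=0 before rhs at j=3)
  i=1: ✓ (rhs at j=3; lhs holds on [1,2])
  i=2: ✓ (rhs at j=3; lhs holds on [2,2])
  i=3: ✓ (rhs at j=3)
  i=4: ✗ (lhs fails at k=4 before rhs at j=5)
  i=5: ✓ (rhs at j=5)
  i=6: ✓ (rhs at j=6)

1, 2, 3, 5, 6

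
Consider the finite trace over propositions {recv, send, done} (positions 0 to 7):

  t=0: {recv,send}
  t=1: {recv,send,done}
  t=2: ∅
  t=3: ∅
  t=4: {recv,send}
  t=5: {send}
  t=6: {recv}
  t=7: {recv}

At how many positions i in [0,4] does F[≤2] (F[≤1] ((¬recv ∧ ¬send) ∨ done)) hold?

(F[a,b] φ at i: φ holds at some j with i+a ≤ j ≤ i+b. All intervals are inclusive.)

4

Evaluate at each i in [0,4]:
  i=0: ✓ (witness j=0)
  i=1: ✓ (witness j=1)
  i=2: ✓ (witness j=2)
  i=3: ✓ (witness j=3)
  i=4: ✗ (none in [4,6])
Positions where it holds: {0, 1, 2, 3} → 4.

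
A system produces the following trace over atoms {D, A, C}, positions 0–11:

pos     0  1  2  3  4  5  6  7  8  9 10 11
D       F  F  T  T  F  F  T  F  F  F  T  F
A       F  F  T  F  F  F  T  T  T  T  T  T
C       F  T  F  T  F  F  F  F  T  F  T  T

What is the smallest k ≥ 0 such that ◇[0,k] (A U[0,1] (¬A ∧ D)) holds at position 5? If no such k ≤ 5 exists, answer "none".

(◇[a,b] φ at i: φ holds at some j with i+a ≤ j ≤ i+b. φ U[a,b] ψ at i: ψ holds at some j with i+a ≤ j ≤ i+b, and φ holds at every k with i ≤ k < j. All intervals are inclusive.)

none

Scan j = 5,6,… for (A U[0,1] (¬A ∧ D)):
  j=5: fails
  j=6: fails
  j=7: fails
  j=8: fails
  j=9: fails
  j=10: fails
No j in [5,10] satisfies it → none.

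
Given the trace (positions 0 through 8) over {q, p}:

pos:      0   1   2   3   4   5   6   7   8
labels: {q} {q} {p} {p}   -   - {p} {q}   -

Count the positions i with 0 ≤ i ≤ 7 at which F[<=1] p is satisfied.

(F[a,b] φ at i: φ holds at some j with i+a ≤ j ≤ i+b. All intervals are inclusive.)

5

Evaluate at each i in [0,7]:
  i=0: ✗ (none in [0,1])
  i=1: ✓ (witness j=2)
  i=2: ✓ (witness j=2)
  i=3: ✓ (witness j=3)
  i=4: ✗ (none in [4,5])
  i=5: ✓ (witness j=6)
  i=6: ✓ (witness j=6)
  i=7: ✗ (none in [7,8])
Positions where it holds: {1, 2, 3, 5, 6} → 5.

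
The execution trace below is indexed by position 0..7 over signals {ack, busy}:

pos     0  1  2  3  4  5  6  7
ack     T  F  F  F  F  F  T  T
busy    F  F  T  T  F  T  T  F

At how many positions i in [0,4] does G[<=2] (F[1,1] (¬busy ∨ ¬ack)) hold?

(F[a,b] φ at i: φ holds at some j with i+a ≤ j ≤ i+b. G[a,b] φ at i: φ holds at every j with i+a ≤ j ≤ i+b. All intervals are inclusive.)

Evaluate at each i in [0,4]:
  i=0: ✓ (all of [0,2])
  i=1: ✓ (all of [1,3])
  i=2: ✓ (all of [2,4])
  i=3: ✗ (fails at j=5)
  i=4: ✗ (fails at j=5)
Positions where it holds: {0, 1, 2} → 3.

3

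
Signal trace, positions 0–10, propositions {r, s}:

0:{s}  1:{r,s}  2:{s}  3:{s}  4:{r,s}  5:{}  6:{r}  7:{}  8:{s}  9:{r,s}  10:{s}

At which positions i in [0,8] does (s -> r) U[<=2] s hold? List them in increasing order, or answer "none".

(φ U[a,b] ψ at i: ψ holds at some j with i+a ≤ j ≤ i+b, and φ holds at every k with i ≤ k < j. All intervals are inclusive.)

0, 1, 2, 3, 4, 6, 7, 8

Evaluate at each i in [0,8]:
  i=0: ✓ (rhs at j=0)
  i=1: ✓ (rhs at j=1)
  i=2: ✓ (rhs at j=2)
  i=3: ✓ (rhs at j=3)
  i=4: ✓ (rhs at j=4)
  i=5: ✗ (no rhs in [5,7])
  i=6: ✓ (rhs at j=8; lhs holds on [6,7])
  i=7: ✓ (rhs at j=8; lhs holds on [7,7])
  i=8: ✓ (rhs at j=8)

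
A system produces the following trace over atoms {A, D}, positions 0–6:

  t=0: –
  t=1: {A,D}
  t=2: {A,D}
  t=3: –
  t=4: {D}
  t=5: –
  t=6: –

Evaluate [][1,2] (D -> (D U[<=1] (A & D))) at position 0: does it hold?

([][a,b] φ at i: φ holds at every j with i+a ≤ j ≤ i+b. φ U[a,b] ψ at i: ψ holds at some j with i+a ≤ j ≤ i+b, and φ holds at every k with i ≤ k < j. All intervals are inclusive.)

Check (D -> (D U[<=1] (A & D))) at every j in [1,2]:
  j=1: antecedent true; consequent holds → ✓
  j=2: antecedent true; consequent holds → ✓
All positions satisfy it → formula holds.

Yes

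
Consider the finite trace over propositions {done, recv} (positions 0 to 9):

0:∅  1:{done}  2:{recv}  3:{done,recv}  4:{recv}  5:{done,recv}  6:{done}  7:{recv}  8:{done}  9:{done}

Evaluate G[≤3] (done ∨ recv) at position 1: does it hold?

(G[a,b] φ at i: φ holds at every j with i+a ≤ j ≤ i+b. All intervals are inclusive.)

Holds

Check (done ∨ recv) at every j in [1,4]:
  j=1: true
  j=2: true
  j=3: true
  j=4: true
All positions satisfy it → formula holds.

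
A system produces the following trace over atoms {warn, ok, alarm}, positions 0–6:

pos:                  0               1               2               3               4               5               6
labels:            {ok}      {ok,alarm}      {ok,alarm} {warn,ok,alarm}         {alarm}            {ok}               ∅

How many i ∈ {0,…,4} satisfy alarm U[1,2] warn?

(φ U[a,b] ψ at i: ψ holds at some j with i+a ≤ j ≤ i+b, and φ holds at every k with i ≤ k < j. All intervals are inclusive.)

2

Evaluate at each i in [0,4]:
  i=0: ✗ (no rhs in [1,2])
  i=1: ✓ (rhs at j=3; lhs holds on [1,2])
  i=2: ✓ (rhs at j=3; lhs holds on [2,2])
  i=3: ✗ (no rhs in [4,5])
  i=4: ✗ (no rhs in [5,6])
Positions where it holds: {1, 2} → 2.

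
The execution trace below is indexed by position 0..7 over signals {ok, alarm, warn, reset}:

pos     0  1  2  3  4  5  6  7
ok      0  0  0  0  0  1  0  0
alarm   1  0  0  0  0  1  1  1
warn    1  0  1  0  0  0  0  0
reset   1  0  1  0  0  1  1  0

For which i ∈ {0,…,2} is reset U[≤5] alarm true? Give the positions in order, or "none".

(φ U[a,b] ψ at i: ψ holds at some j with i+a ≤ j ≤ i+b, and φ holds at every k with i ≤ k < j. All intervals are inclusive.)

0

Evaluate at each i in [0,2]:
  i=0: ✓ (rhs at j=0)
  i=1: ✗ (lhs fails at k=1 before rhs at j=5)
  i=2: ✗ (lhs fails at k=3 before rhs at j=5)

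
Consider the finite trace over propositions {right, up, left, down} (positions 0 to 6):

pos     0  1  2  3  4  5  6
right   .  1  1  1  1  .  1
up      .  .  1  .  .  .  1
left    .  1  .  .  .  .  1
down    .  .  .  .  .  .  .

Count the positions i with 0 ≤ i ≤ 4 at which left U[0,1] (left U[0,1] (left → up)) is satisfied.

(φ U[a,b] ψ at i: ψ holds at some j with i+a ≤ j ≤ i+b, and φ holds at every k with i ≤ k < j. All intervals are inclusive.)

Evaluate at each i in [0,4]:
  i=0: ✓ (rhs at j=0)
  i=1: ✓ (rhs at j=1)
  i=2: ✓ (rhs at j=2)
  i=3: ✓ (rhs at j=3)
  i=4: ✓ (rhs at j=4)
Positions where it holds: {0, 1, 2, 3, 4} → 5.

5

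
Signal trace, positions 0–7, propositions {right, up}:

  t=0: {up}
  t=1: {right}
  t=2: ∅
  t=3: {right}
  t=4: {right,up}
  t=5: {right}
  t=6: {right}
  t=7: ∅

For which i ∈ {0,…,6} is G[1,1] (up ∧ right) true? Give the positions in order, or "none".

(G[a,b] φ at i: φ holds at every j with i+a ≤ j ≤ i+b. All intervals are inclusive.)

Evaluate at each i in [0,6]:
  i=0: ✗ (fails at j=1)
  i=1: ✗ (fails at j=2)
  i=2: ✗ (fails at j=3)
  i=3: ✓ (all of [4,4])
  i=4: ✗ (fails at j=5)
  i=5: ✗ (fails at j=6)
  i=6: ✗ (fails at j=7)

3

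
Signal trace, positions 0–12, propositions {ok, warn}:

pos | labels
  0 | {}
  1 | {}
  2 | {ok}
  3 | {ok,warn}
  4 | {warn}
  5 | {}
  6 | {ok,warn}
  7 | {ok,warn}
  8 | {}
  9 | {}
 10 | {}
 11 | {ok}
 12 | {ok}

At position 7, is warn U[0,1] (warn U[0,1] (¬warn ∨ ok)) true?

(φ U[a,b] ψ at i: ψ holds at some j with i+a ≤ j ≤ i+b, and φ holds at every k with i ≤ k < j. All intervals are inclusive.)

Need some j in [7,8] with (warn U[0,1] (¬warn ∨ ok)), and warn at every k in [7,j-1].
  j=7: (warn U[0,1] (¬warn ∨ ok)) holds; no prefix to check → satisfied.

Yes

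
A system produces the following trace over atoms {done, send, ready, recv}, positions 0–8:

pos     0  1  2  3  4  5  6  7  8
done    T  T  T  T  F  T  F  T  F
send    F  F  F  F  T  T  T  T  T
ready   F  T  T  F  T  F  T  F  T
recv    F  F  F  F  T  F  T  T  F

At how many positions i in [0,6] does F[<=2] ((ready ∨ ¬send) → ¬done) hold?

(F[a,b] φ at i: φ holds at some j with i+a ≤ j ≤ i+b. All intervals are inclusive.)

5

Evaluate at each i in [0,6]:
  i=0: ✗ (none in [0,2])
  i=1: ✗ (none in [1,3])
  i=2: ✓ (witness j=4)
  i=3: ✓ (witness j=4)
  i=4: ✓ (witness j=4)
  i=5: ✓ (witness j=5)
  i=6: ✓ (witness j=6)
Positions where it holds: {2, 3, 4, 5, 6} → 5.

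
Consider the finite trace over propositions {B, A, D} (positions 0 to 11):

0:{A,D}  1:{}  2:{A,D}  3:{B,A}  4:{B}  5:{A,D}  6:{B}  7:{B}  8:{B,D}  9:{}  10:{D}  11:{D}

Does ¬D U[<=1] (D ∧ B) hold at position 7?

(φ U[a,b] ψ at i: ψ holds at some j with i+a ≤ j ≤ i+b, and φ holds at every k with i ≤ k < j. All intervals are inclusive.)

Yes

Need some j in [7,8] with (D ∧ B), and ¬D at every k in [7,j-1].
  j=7: (D ∧ B) false.
  j=8: (D ∧ B) holds; ¬D holds at every k in [7,7] → satisfied.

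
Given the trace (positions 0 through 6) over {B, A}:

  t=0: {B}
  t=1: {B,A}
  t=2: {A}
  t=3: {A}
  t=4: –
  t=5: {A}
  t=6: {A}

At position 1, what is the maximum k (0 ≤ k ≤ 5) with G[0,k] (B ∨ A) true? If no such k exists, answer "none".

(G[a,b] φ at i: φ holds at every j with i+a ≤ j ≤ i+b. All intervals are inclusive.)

(B ∨ A) must hold from j=1 onward; find where it first fails.
  j=1: holds
  j=2: holds
  j=3: holds
  j=4: fails
Holds on [1,3], so largest k = 2.

2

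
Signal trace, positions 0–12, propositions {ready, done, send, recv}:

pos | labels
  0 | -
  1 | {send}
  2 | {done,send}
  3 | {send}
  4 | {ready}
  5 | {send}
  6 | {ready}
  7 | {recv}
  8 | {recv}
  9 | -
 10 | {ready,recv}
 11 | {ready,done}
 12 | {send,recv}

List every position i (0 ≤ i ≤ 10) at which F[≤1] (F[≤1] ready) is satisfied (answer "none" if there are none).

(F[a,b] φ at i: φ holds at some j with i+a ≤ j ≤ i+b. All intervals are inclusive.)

Evaluate at each i in [0,10]:
  i=0: ✗ (none in [0,1])
  i=1: ✗ (none in [1,2])
  i=2: ✓ (witness j=3)
  i=3: ✓ (witness j=3)
  i=4: ✓ (witness j=4)
  i=5: ✓ (witness j=5)
  i=6: ✓ (witness j=6)
  i=7: ✗ (none in [7,8])
  i=8: ✓ (witness j=9)
  i=9: ✓ (witness j=9)
  i=10: ✓ (witness j=10)

2, 3, 4, 5, 6, 8, 9, 10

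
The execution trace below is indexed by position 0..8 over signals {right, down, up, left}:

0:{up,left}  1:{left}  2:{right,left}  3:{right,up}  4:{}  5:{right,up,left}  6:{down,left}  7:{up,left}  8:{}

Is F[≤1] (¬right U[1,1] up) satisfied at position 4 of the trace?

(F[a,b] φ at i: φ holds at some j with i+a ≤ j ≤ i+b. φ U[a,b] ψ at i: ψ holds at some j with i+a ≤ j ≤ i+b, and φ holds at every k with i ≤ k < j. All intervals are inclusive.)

Yes

Check (¬right U[1,1] up) at each j in [4,5]:
  j=4: holds
  j=5: fails
Found at j=4 → formula holds.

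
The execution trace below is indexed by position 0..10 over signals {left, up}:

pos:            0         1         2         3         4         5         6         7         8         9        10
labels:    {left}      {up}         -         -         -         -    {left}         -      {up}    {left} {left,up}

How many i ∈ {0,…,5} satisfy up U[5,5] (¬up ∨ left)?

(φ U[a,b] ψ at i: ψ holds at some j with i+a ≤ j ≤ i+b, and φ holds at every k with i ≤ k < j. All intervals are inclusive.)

Evaluate at each i in [0,5]:
  i=0: ✗ (lhs fails at k=0 before rhs at j=5)
  i=1: ✗ (lhs fails at k=2 before rhs at j=6)
  i=2: ✗ (lhs fails at k=2 before rhs at j=7)
  i=3: ✗ (no rhs in [8,8])
  i=4: ✗ (lhs fails at k=4 before rhs at j=9)
  i=5: ✗ (lhs fails at k=5 before rhs at j=10)
Positions where it holds: {} → 0.

0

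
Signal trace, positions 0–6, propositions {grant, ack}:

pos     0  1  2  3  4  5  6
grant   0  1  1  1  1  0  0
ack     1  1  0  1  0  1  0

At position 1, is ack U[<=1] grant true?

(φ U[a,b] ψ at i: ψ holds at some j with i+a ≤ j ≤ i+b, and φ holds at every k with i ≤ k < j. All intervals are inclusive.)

Need some j in [1,2] with grant, and ack at every k in [1,j-1].
  j=1: grant holds; no prefix to check → satisfied.

Holds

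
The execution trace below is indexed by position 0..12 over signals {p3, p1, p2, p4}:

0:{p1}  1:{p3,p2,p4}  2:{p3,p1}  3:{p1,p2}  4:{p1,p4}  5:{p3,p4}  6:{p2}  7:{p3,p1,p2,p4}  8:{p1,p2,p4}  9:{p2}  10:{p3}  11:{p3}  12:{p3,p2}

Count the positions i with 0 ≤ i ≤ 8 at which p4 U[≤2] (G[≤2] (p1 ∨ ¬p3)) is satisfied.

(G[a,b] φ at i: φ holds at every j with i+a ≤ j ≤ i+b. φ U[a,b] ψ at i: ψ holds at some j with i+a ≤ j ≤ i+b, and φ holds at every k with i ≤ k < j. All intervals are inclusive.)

6

Evaluate at each i in [0,8]:
  i=0: ✗ (lhs fails at k=0 before rhs at j=2)
  i=1: ✓ (rhs at j=2; lhs holds on [1,1])
  i=2: ✓ (rhs at j=2)
  i=3: ✗ (no rhs in [3,5])
  i=4: ✓ (rhs at j=6; lhs holds on [4,5])
  i=5: ✓ (rhs at j=6; lhs holds on [5,5])
  i=6: ✓ (rhs at j=6)
  i=7: ✓ (rhs at j=7)
  i=8: ✗ (no rhs in [8,10])
Positions where it holds: {1, 2, 4, 5, 6, 7} → 6.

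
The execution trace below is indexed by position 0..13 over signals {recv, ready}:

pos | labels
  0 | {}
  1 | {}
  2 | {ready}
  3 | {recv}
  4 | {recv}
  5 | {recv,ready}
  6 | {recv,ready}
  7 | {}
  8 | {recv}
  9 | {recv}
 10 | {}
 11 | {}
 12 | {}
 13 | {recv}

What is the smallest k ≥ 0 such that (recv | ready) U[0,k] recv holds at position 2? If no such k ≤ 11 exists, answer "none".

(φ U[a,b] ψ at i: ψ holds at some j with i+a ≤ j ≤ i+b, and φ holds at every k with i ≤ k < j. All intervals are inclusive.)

1

Need earliest j ≥ 2 with recv, and (recv | ready) at every k in [2,j-1].
  j=2: rhs fails.
  j=3: rhs holds; lhs holds on [2,2]. k = 1.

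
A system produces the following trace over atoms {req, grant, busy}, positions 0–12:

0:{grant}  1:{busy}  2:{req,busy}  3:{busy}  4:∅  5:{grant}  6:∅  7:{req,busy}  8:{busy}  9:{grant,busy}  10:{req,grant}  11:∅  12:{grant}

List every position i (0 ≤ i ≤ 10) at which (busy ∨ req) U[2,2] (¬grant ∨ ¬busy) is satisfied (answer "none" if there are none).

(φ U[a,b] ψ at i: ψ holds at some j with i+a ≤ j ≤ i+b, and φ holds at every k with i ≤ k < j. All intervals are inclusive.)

Evaluate at each i in [0,10]:
  i=0: ✗ (lhs fails at k=0 before rhs at j=2)
  i=1: ✓ (rhs at j=3; lhs holds on [1,2])
  i=2: ✓ (rhs at j=4; lhs holds on [2,3])
  i=3: ✗ (lhs fails at k=4 before rhs at j=5)
  i=4: ✗ (lhs fails at k=4 before rhs at j=6)
  i=5: ✗ (lhs fails at k=5 before rhs at j=7)
  i=6: ✗ (lhs fails at k=6 before rhs at j=8)
  i=7: ✗ (no rhs in [9,9])
  i=8: ✓ (rhs at j=10; lhs holds on [8,9])
  i=9: ✓ (rhs at j=11; lhs holds on [9,10])
  i=10: ✗ (lhs fails at k=11 before rhs at j=12)

1, 2, 8, 9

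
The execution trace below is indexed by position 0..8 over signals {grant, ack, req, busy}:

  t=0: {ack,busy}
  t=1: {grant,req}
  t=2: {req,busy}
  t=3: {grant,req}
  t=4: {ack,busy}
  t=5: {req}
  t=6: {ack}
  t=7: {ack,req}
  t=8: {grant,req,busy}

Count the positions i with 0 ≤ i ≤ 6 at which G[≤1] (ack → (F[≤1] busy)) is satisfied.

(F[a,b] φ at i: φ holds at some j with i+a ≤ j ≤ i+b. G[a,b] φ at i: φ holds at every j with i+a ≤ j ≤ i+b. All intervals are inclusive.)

Evaluate at each i in [0,6]:
  i=0: ✓ (all of [0,1])
  i=1: ✓ (all of [1,2])
  i=2: ✓ (all of [2,3])
  i=3: ✓ (all of [3,4])
  i=4: ✓ (all of [4,5])
  i=5: ✗ (fails at j=6)
  i=6: ✗ (fails at j=6)
Positions where it holds: {0, 1, 2, 3, 4} → 5.

5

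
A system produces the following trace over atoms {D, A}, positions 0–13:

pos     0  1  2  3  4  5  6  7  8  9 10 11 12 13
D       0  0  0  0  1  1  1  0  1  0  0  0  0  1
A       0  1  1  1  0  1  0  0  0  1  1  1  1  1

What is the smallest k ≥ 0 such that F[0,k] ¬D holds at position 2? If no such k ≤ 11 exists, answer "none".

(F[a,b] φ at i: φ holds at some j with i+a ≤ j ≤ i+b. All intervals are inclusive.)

0

Scan j = 2,3,… for ¬D:
  j=2: holds
First hit at j=2, so smallest k = 2-2 = 0.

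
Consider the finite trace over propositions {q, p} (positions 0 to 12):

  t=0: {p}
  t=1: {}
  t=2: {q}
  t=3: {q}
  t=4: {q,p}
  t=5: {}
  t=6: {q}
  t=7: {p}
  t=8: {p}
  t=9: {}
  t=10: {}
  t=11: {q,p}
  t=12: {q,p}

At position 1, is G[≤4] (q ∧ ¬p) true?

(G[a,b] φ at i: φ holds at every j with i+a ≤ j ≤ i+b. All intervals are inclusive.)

Check (q ∧ ¬p) at every j in [1,5]:
  j=1: false
  j=2: true
  j=3: true
  j=4: false
  j=5: false
Fails at j=1 → formula fails.

Does not hold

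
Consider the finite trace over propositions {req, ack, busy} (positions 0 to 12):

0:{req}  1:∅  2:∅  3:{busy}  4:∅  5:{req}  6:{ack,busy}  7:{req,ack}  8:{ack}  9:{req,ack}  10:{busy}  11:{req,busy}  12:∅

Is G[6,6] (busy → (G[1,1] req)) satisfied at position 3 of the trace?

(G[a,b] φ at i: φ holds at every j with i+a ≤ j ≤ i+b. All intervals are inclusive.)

True

Check (busy → (G[1,1] req)) at every j in [9,9]:
  j=9: antecedent false → ✓
All positions satisfy it → formula holds.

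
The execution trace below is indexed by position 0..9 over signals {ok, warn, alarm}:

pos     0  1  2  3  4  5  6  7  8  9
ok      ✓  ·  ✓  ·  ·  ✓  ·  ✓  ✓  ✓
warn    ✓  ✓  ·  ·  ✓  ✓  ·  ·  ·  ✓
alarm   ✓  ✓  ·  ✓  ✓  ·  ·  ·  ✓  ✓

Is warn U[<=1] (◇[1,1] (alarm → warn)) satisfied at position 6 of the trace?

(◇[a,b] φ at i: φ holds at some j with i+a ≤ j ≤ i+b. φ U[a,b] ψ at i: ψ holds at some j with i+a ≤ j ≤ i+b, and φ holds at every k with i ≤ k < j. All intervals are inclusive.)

Holds

Need some j in [6,7] with ◇[1,1] (alarm → warn), and warn at every k in [6,j-1].
  j=6: ◇[1,1] (alarm → warn) holds; no prefix to check → satisfied.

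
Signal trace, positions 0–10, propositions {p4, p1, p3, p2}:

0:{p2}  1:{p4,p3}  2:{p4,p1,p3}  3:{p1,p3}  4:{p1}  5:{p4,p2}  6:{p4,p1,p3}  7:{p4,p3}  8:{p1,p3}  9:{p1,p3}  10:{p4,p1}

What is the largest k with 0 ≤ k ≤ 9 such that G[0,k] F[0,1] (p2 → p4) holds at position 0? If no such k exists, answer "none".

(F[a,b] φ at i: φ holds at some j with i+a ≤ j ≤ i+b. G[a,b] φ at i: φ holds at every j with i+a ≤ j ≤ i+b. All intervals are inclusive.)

F[0,1] (p2 → p4) must hold from j=0 onward; find where it first fails.
  j=0: holds
  j=1: holds
  j=2: holds
  j=3: holds
  j=4: holds
  j=5: holds
  j=6: holds
  j=7: holds
  j=8: holds
  j=9: holds
Holds through j=9; largest k = 9.

9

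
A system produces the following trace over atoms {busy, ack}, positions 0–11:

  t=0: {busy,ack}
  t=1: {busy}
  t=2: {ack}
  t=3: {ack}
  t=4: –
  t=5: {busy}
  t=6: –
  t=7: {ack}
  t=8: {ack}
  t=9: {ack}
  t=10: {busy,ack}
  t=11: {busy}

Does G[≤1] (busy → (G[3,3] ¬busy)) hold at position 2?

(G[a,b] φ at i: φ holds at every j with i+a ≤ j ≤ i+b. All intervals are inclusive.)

Check (busy → (G[3,3] ¬busy)) at every j in [2,3]:
  j=2: antecedent false → ✓
  j=3: antecedent false → ✓
All positions satisfy it → formula holds.

Yes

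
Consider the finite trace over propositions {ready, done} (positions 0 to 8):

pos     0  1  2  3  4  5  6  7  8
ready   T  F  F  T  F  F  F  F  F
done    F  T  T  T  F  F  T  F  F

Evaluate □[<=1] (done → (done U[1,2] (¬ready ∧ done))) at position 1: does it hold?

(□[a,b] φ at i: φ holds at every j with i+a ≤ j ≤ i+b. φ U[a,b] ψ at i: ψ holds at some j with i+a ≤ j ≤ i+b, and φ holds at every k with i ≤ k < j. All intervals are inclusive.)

Does not hold

Check (done → (done U[1,2] (¬ready ∧ done))) at every j in [1,2]:
  j=1: antecedent true; consequent holds → ✓
  j=2: antecedent true; consequent fails → ✗
Fails at j=2 → formula fails.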